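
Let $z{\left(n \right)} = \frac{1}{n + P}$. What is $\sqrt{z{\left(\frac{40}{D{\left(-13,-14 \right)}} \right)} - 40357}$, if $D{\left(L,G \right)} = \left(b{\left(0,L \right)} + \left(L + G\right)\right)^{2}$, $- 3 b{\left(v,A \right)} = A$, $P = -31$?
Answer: $\frac{i \sqrt{12891817044647}}{17873} \approx 200.89 i$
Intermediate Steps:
$b{\left(v,A \right)} = - \frac{A}{3}$
$D{\left(L,G \right)} = \left(G + \frac{2 L}{3}\right)^{2}$ ($D{\left(L,G \right)} = \left(- \frac{L}{3} + \left(L + G\right)\right)^{2} = \left(- \frac{L}{3} + \left(G + L\right)\right)^{2} = \left(G + \frac{2 L}{3}\right)^{2}$)
$z{\left(n \right)} = \frac{1}{-31 + n}$ ($z{\left(n \right)} = \frac{1}{n - 31} = \frac{1}{-31 + n}$)
$\sqrt{z{\left(\frac{40}{D{\left(-13,-14 \right)}} \right)} - 40357} = \sqrt{\frac{1}{-31 + \frac{40}{\frac{1}{9} \left(2 \left(-13\right) + 3 \left(-14\right)\right)^{2}}} - 40357} = \sqrt{\frac{1}{-31 + \frac{40}{\frac{1}{9} \left(-26 - 42\right)^{2}}} - 40357} = \sqrt{\frac{1}{-31 + \frac{40}{\frac{1}{9} \left(-68\right)^{2}}} - 40357} = \sqrt{\frac{1}{-31 + \frac{40}{\frac{1}{9} \cdot 4624}} - 40357} = \sqrt{\frac{1}{-31 + \frac{40}{\frac{4624}{9}}} - 40357} = \sqrt{\frac{1}{-31 + 40 \cdot \frac{9}{4624}} - 40357} = \sqrt{\frac{1}{-31 + \frac{45}{578}} - 40357} = \sqrt{\frac{1}{- \frac{17873}{578}} - 40357} = \sqrt{- \frac{578}{17873} - 40357} = \sqrt{- \frac{721301239}{17873}} = \frac{i \sqrt{12891817044647}}{17873}$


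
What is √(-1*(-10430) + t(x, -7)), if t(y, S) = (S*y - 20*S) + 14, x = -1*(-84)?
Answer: 14*√51 ≈ 99.980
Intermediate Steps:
x = 84
t(y, S) = 14 - 20*S + S*y (t(y, S) = (-20*S + S*y) + 14 = 14 - 20*S + S*y)
√(-1*(-10430) + t(x, -7)) = √(-1*(-10430) + (14 - 20*(-7) - 7*84)) = √(10430 + (14 + 140 - 588)) = √(10430 - 434) = √9996 = 14*√51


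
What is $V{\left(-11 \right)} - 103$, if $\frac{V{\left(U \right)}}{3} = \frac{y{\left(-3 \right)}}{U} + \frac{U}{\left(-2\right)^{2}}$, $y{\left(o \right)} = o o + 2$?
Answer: $- \frac{457}{4} \approx -114.25$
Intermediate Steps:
$y{\left(o \right)} = 2 + o^{2}$ ($y{\left(o \right)} = o^{2} + 2 = 2 + o^{2}$)
$V{\left(U \right)} = \frac{33}{U} + \frac{3 U}{4}$ ($V{\left(U \right)} = 3 \left(\frac{2 + \left(-3\right)^{2}}{U} + \frac{U}{\left(-2\right)^{2}}\right) = 3 \left(\frac{2 + 9}{U} + \frac{U}{4}\right) = 3 \left(\frac{11}{U} + U \frac{1}{4}\right) = 3 \left(\frac{11}{U} + \frac{U}{4}\right) = \frac{33}{U} + \frac{3 U}{4}$)
$V{\left(-11 \right)} - 103 = \left(\frac{33}{-11} + \frac{3}{4} \left(-11\right)\right) - 103 = \left(33 \left(- \frac{1}{11}\right) - \frac{33}{4}\right) - 103 = \left(-3 - \frac{33}{4}\right) - 103 = - \frac{45}{4} - 103 = - \frac{457}{4}$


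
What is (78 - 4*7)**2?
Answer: 2500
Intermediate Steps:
(78 - 4*7)**2 = (78 - 28)**2 = 50**2 = 2500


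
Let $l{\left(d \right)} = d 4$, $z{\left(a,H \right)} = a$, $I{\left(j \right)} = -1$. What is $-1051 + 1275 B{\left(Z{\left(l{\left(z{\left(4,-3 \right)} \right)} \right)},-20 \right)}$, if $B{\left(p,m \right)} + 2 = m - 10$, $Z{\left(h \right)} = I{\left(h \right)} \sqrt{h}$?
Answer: $-41851$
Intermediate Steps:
$l{\left(d \right)} = 4 d$
$Z{\left(h \right)} = - \sqrt{h}$
$B{\left(p,m \right)} = -12 + m$ ($B{\left(p,m \right)} = -2 + \left(m - 10\right) = -2 + \left(-10 + m\right) = -12 + m$)
$-1051 + 1275 B{\left(Z{\left(l{\left(z{\left(4,-3 \right)} \right)} \right)},-20 \right)} = -1051 + 1275 \left(-12 - 20\right) = -1051 + 1275 \left(-32\right) = -1051 - 40800 = -41851$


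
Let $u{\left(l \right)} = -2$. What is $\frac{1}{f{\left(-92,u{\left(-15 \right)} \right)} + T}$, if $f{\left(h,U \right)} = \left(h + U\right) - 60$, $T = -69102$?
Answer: $- \frac{1}{69256} \approx -1.4439 \cdot 10^{-5}$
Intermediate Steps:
$f{\left(h,U \right)} = -60 + U + h$ ($f{\left(h,U \right)} = \left(U + h\right) - 60 = -60 + U + h$)
$\frac{1}{f{\left(-92,u{\left(-15 \right)} \right)} + T} = \frac{1}{\left(-60 - 2 - 92\right) - 69102} = \frac{1}{-154 - 69102} = \frac{1}{-69256} = - \frac{1}{69256}$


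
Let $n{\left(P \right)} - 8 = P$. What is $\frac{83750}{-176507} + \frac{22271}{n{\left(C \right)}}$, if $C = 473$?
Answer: $\frac{3890703647}{84899867} \approx 45.827$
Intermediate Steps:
$n{\left(P \right)} = 8 + P$
$\frac{83750}{-176507} + \frac{22271}{n{\left(C \right)}} = \frac{83750}{-176507} + \frac{22271}{8 + 473} = 83750 \left(- \frac{1}{176507}\right) + \frac{22271}{481} = - \frac{83750}{176507} + 22271 \cdot \frac{1}{481} = - \frac{83750}{176507} + \frac{22271}{481} = \frac{3890703647}{84899867}$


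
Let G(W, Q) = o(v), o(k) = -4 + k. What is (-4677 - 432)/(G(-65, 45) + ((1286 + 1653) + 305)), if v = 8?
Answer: -5109/3248 ≈ -1.5730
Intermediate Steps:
G(W, Q) = 4 (G(W, Q) = -4 + 8 = 4)
(-4677 - 432)/(G(-65, 45) + ((1286 + 1653) + 305)) = (-4677 - 432)/(4 + ((1286 + 1653) + 305)) = -5109/(4 + (2939 + 305)) = -5109/(4 + 3244) = -5109/3248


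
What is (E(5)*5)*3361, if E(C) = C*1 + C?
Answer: 168050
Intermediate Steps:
E(C) = 2*C (E(C) = C + C = 2*C)
(E(5)*5)*3361 = ((2*5)*5)*3361 = (10*5)*3361 = 50*3361 = 168050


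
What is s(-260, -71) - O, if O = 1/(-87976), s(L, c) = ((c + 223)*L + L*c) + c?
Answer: -1859020855/87976 ≈ -21131.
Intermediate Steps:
s(L, c) = c + L*c + L*(223 + c) (s(L, c) = ((223 + c)*L + L*c) + c = (L*(223 + c) + L*c) + c = (L*c + L*(223 + c)) + c = c + L*c + L*(223 + c))
O = -1/87976 ≈ -1.1367e-5
s(-260, -71) - O = (-71 + 223*(-260) + 2*(-260)*(-71)) - 1*(-1/87976) = (-71 - 57980 + 36920) + 1/87976 = -21131 + 1/87976 = -1859020855/87976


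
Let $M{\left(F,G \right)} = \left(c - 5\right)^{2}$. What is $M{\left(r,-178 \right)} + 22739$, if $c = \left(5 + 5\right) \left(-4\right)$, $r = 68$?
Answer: $24764$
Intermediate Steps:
$c = -40$ ($c = 10 \left(-4\right) = -40$)
$M{\left(F,G \right)} = 2025$ ($M{\left(F,G \right)} = \left(-40 - 5\right)^{2} = \left(-45\right)^{2} = 2025$)
$M{\left(r,-178 \right)} + 22739 = 2025 + 22739 = 24764$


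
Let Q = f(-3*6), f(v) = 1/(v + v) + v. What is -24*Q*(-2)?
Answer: -2596/3 ≈ -865.33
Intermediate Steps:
f(v) = v + 1/(2*v) (f(v) = 1/(2*v) + v = v + 1/(2*v))
Q = -649/36 (Q = -3*6 + 1/(2*((-3*6))) = -18 + (½)/(-18) = -18 + (½)*(-1/18) = -18 - 1/36 = -649/36 ≈ -18.028)
-24*Q*(-2) = -24*(-649/36)*(-2) = (1298/3)*(-2) = -2596/3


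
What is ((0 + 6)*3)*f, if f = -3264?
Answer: -58752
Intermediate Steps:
((0 + 6)*3)*f = ((0 + 6)*3)*(-3264) = (6*3)*(-3264) = 18*(-3264) = -58752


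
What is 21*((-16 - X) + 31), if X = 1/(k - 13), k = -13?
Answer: 8211/26 ≈ 315.81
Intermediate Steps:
X = -1/26 (X = 1/(-13 - 13) = 1/(-26) = -1/26 ≈ -0.038462)
21*((-16 - X) + 31) = 21*((-16 - 1*(-1/26)) + 31) = 21*((-16 + 1/26) + 31) = 21*(-415/26 + 31) = 21*(391/26) = 8211/26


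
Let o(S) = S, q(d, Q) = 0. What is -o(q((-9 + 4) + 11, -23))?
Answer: 0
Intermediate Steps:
-o(q((-9 + 4) + 11, -23)) = -1*0 = 0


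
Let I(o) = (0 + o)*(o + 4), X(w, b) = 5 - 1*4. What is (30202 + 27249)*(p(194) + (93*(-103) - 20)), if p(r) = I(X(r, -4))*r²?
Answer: 10259657031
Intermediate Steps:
X(w, b) = 1 (X(w, b) = 5 - 4 = 1)
I(o) = o*(4 + o)
p(r) = 5*r² (p(r) = (1*(4 + 1))*r² = (1*5)*r² = 5*r²)
(30202 + 27249)*(p(194) + (93*(-103) - 20)) = (30202 + 27249)*(5*194² + (93*(-103) - 20)) = 57451*(5*37636 + (-9579 - 20)) = 57451*(188180 - 9599) = 57451*178581 = 10259657031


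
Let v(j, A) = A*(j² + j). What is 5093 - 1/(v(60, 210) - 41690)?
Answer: 3702152629/726910 ≈ 5093.0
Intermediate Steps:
v(j, A) = A*(j + j²)
5093 - 1/(v(60, 210) - 41690) = 5093 - 1/(210*60*(1 + 60) - 41690) = 5093 - 1/(210*60*61 - 41690) = 5093 - 1/(768600 - 41690) = 5093 - 1/726910 = 3702152629/726910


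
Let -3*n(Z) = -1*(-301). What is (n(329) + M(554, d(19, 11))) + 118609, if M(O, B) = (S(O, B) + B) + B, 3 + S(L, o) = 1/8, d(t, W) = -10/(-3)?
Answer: 2844299/24 ≈ 1.1851e+5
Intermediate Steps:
d(t, W) = 10/3 (d(t, W) = -10*(-⅓) = 10/3)
S(L, o) = -23/8 (S(L, o) = -3 + 1/8 = -3 + ⅛ = -23/8)
M(O, B) = -23/8 + 2*B (M(O, B) = (-23/8 + B) + B = -23/8 + 2*B)
n(Z) = -301/3 (n(Z) = -(-1)*(-301)/3 = -⅓*301 = -301/3)
(n(329) + M(554, d(19, 11))) + 118609 = (-301/3 + (-23/8 + 2*(10/3))) + 118609 = (-301/3 + (-23/8 + 20/3)) + 118609 = (-301/3 + 91/24) + 118609 = -2317/24 + 118609 = 2844299/24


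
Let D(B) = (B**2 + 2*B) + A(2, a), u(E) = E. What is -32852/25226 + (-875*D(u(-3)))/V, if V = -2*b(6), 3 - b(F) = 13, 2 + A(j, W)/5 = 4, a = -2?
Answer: -28760279/50452 ≈ -570.05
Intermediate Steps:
A(j, W) = 10 (A(j, W) = -10 + 5*4 = -10 + 20 = 10)
b(F) = -10 (b(F) = 3 - 1*13 = 3 - 13 = -10)
V = 20 (V = -2*(-10) = 20)
D(B) = 10 + B**2 + 2*B (D(B) = (B**2 + 2*B) + 10 = 10 + B**2 + 2*B)
-32852/25226 + (-875*D(u(-3)))/V = -32852/25226 - 875*(10 + (-3)**2 + 2*(-3))/20 = -32852*1/25226 - 875*(10 + 9 - 6)*(1/20) = -16426/12613 - 875*13*(1/20) = -16426/12613 - 11375*1/20 = -16426/12613 - 2275/4 = -28760279/50452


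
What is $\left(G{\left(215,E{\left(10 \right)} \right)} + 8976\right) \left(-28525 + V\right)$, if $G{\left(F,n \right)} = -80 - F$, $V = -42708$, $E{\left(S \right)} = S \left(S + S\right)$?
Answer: $-618373673$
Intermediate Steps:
$E{\left(S \right)} = 2 S^{2}$ ($E{\left(S \right)} = S 2 S = 2 S^{2}$)
$\left(G{\left(215,E{\left(10 \right)} \right)} + 8976\right) \left(-28525 + V\right) = \left(\left(-80 - 215\right) + 8976\right) \left(-28525 - 42708\right) = \left(\left(-80 - 215\right) + 8976\right) \left(-71233\right) = \left(-295 + 8976\right) \left(-71233\right) = 8681 \left(-71233\right) = -618373673$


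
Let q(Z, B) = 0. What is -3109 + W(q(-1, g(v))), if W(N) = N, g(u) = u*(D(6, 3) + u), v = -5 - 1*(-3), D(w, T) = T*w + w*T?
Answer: -3109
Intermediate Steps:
D(w, T) = 2*T*w (D(w, T) = T*w + T*w = 2*T*w)
v = -2 (v = -5 + 3 = -2)
g(u) = u*(36 + u) (g(u) = u*(2*3*6 + u) = u*(36 + u))
-3109 + W(q(-1, g(v))) = -3109 + 0 = -3109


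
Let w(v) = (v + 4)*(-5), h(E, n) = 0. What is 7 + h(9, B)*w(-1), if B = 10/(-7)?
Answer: 7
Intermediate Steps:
B = -10/7 (B = 10*(-⅐) = -10/7 ≈ -1.4286)
w(v) = -20 - 5*v (w(v) = (4 + v)*(-5) = -20 - 5*v)
7 + h(9, B)*w(-1) = 7 + 0*(-20 - 5*(-1)) = 7 + 0*(-20 + 5) = 7 + 0*(-15) = 7 + 0 = 7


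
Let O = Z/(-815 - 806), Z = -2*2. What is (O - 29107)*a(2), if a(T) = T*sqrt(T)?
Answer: -94364886*sqrt(2)/1621 ≈ -82327.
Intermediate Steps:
a(T) = T**(3/2)
Z = -4
O = 4/1621 (O = -4/(-815 - 806) = -4/(-1621) = -1/1621*(-4) = 4/1621 ≈ 0.0024676)
(O - 29107)*a(2) = (4/1621 - 29107)*2**(3/2) = -94364886*sqrt(2)/1621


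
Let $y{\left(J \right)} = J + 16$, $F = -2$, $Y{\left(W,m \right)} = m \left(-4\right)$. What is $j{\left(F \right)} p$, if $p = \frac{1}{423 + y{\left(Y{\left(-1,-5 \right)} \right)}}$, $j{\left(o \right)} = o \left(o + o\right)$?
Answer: $\frac{8}{459} \approx 0.017429$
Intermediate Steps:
$Y{\left(W,m \right)} = - 4 m$
$y{\left(J \right)} = 16 + J$
$j{\left(o \right)} = 2 o^{2}$ ($j{\left(o \right)} = o 2 o = 2 o^{2}$)
$p = \frac{1}{459}$ ($p = \frac{1}{423 + \left(16 - -20\right)} = \frac{1}{423 + \left(16 + 20\right)} = \frac{1}{423 + 36} = \frac{1}{459} \approx 0.0021787$)
$j{\left(F \right)} p = 2 \left(-2\right)^{2} \cdot \frac{1}{459} = 2 \cdot 4 \cdot \frac{1}{459} = 8 \cdot \frac{1}{459} = \frac{8}{459}$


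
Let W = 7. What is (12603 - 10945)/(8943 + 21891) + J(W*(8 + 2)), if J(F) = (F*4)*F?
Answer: 302174029/15417 ≈ 19600.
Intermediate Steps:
J(F) = 4*F² (J(F) = (4*F)*F = 4*F²)
(12603 - 10945)/(8943 + 21891) + J(W*(8 + 2)) = (12603 - 10945)/(8943 + 21891) + 4*(7*(8 + 2))² = 1658/30834 + 4*(7*10)² = 1658*(1/30834) + 4*70² = 829/15417 + 4*4900 = 829/15417 + 19600 = 302174029/15417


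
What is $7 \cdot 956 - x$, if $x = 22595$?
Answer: $-15903$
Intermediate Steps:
$7 \cdot 956 - x = 7 \cdot 956 - 22595 = 6692 - 22595 = -15903$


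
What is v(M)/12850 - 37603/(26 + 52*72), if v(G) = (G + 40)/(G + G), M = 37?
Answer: -3575640241/358489300 ≈ -9.9742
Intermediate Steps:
v(G) = (40 + G)/(2*G) (v(G) = (40 + G)/((2*G)) = (40 + G)*(1/(2*G)) = (40 + G)/(2*G))
v(M)/12850 - 37603/(26 + 52*72) = ((½)*(40 + 37)/37)/12850 - 37603/(26 + 52*72) = ((½)*(1/37)*77)*(1/12850) - 37603/(26 + 3744) = (77/74)*(1/12850) - 37603/3770 = 77/950900 - 37603*1/3770 = 77/950900 - 37603/3770 = -3575640241/358489300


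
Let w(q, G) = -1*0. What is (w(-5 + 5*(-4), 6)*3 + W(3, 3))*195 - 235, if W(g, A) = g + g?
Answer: 935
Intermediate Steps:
W(g, A) = 2*g
w(q, G) = 0
(w(-5 + 5*(-4), 6)*3 + W(3, 3))*195 - 235 = (0*3 + 2*3)*195 - 235 = (0 + 6)*195 - 235 = 6*195 - 235 = 1170 - 235 = 935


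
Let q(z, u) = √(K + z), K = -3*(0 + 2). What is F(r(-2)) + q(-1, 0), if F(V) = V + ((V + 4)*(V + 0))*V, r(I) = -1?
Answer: 2 + I*√7 ≈ 2.0 + 2.6458*I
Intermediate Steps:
K = -6 (K = -3*2 = -6)
q(z, u) = √(-6 + z)
F(V) = V + V²*(4 + V) (F(V) = V + ((4 + V)*V)*V = V + (V*(4 + V))*V = V + V²*(4 + V))
F(r(-2)) + q(-1, 0) = -(1 + (-1)² + 4*(-1)) + √(-6 - 1) = -(1 + 1 - 4) + √(-7) = -1*(-2) + I*√7 = 2 + I*√7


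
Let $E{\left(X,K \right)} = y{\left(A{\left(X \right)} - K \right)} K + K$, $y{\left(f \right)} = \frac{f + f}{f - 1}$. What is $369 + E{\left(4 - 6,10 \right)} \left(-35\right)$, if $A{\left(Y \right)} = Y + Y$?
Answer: $- \frac{1903}{3} \approx -634.33$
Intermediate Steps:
$A{\left(Y \right)} = 2 Y$
$y{\left(f \right)} = \frac{2 f}{-1 + f}$
$E{\left(X,K \right)} = K + \frac{2 K \left(- K + 2 X\right)}{-1 - K + 2 X}$ ($E{\left(X,K \right)} = \frac{2 \left(2 X - K\right)}{-1 - \left(K - 2 X\right)} K + K = \frac{2 \left(- K + 2 X\right)}{-1 - \left(K - 2 X\right)} K + K = \frac{2 \left(- K + 2 X\right)}{-1 - K + 2 X} K + K = \frac{2 K \left(- K + 2 X\right)}{-1 - K + 2 X} + K = K + \frac{2 K \left(- K + 2 X\right)}{-1 - K + 2 X}$)
$369 + E{\left(4 - 6,10 \right)} \left(-35\right) = 369 + \frac{10 \left(1 - 6 \left(4 - 6\right) + 3 \cdot 10\right)}{1 + 10 - 2 \left(4 - 6\right)} \left(-35\right) = 369 + \frac{10 \left(1 - -12 + 30\right)}{1 + 10 - -4} \left(-35\right) = 369 + \frac{10 \left(1 + 12 + 30\right)}{1 + 10 + 4} \left(-35\right) = 369 + 10 \cdot \frac{1}{15} \cdot 43 \left(-35\right) = 369 + \frac{86}{3} \left(-35\right) = 369 - \frac{3010}{3} = - \frac{1903}{3}$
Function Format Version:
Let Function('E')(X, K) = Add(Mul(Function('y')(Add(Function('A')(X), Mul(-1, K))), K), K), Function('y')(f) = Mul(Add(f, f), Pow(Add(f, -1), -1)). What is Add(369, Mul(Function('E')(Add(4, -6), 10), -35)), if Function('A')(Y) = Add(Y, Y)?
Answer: Rational(-1903, 3) ≈ -634.33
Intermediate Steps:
Function('A')(Y) = Mul(2, Y)
Function('y')(f) = Mul(2, f, Pow(Add(-1, f), -1)) (Function('y')(f) = Mul(Mul(2, f), Pow(Add(-1, f), -1)) = Mul(2, f, Pow(Add(-1, f), -1)))
Function('E')(X, K) = Add(K, Mul(2, K, Pow(Add(-1, Mul(-1, K), Mul(2, X)), -1), Add(Mul(-1, K), Mul(2, X)))) (Function('E')(X, K) = Add(Mul(Mul(2, Add(Mul(2, X), Mul(-1, K)), Pow(Add(-1, Add(Mul(2, X), Mul(-1, K))), -1)), K), K) = Add(Mul(Mul(2, Add(Mul(-1, K), Mul(2, X)), Pow(Add(-1, Add(Mul(-1, K), Mul(2, X))), -1)), K), K) = Add(Mul(Mul(2, Add(Mul(-1, K), Mul(2, X)), Pow(Add(-1, Mul(-1, K), Mul(2, X)), -1)), K), K) = Add(Mul(Mul(2, Pow(Add(-1, Mul(-1, K), Mul(2, X)), -1), Add(Mul(-1, K), Mul(2, X))), K), K) = Add(Mul(2, K, Pow(Add(-1, Mul(-1, K), Mul(2, X)), -1), Add(Mul(-1, K), Mul(2, X))), K) = Add(K, Mul(2, K, Pow(Add(-1, Mul(-1, K), Mul(2, X)), -1), Add(Mul(-1, K), Mul(2, X)))))
Add(369, Mul(Function('E')(Add(4, -6), 10), -35)) = Add(369, Mul(Mul(10, Pow(Add(1, 10, Mul(-2, Add(4, -6))), -1), Add(1, Mul(-6, Add(4, -6)), Mul(3, 10))), -35)) = Add(369, Mul(Mul(10, Pow(Add(1, 10, Mul(-2, -2)), -1), Add(1, Mul(-6, -2), 30)), -35)) = Add(369, Mul(Mul(10, Pow(Add(1, 10, 4), -1), Add(1, 12, 30)), -35)) = Add(369, Mul(Mul(10, Pow(15, -1), 43), -35)) = Add(369, Mul(Mul(10, Rational(1, 15), 43), -35)) = Add(369, Mul(Rational(86, 3), -35)) = Add(369, Rational(-3010, 3)) = Rational(-1903, 3)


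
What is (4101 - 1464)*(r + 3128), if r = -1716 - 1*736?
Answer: 1782612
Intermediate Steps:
r = -2452 (r = -1716 - 736 = -2452)
(4101 - 1464)*(r + 3128) = (4101 - 1464)*(-2452 + 3128) = 2637*676 = 1782612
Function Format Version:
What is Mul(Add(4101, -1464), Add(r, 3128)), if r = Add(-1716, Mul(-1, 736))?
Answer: 1782612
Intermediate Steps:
r = -2452 (r = Add(-1716, -736) = -2452)
Mul(Add(4101, -1464), Add(r, 3128)) = Mul(Add(4101, -1464), Add(-2452, 3128)) = Mul(2637, 676) = 1782612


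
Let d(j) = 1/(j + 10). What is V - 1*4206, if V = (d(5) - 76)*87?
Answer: -54061/5 ≈ -10812.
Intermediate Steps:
d(j) = 1/(10 + j)
V = -33031/5 (V = (1/(10 + 5) - 76)*87 = (1/15 - 76)*87 = -1139/15*87 = -33031/5 ≈ -6606.2)
V - 1*4206 = -33031/5 - 1*4206 = -33031/5 - 4206 = -54061/5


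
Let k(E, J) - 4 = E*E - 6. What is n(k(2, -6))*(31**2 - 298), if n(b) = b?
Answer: 1326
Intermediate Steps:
k(E, J) = -2 + E**2 (k(E, J) = 4 + (E*E - 6) = 4 + (E**2 - 6) = 4 + (-6 + E**2) = -2 + E**2)
n(k(2, -6))*(31**2 - 298) = (-2 + 2**2)*(31**2 - 298) = (-2 + 4)*(961 - 298) = 2*663 = 1326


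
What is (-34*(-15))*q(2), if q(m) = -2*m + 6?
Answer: 1020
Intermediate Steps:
q(m) = 6 - 2*m
(-34*(-15))*q(2) = (-34*(-15))*(6 - 2*2) = 510*(6 - 4) = 510*2 = 1020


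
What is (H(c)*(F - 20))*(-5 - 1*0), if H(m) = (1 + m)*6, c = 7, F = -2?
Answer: 5280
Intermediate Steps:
H(m) = 6 + 6*m
(H(c)*(F - 20))*(-5 - 1*0) = ((6 + 6*7)*(-2 - 20))*(-5 - 1*0) = ((6 + 42)*(-22))*(-5 + 0) = (48*(-22))*(-5) = -1056*(-5) = 5280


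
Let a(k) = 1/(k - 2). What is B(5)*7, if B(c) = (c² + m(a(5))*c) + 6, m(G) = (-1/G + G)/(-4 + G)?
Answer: 2667/11 ≈ 242.45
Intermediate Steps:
a(k) = 1/(-2 + k)
m(G) = (G - 1/G)/(-4 + G)
B(c) = 6 + c² + 8*c/11 (B(c) = (c² + ((-1 + (1/(-2 + 5))²)/((1/(-2 + 5))*(-4 + 1/(-2 + 5))))*c) + 6 = (c² + ((-1 + (1/3)²)/((1/3)*(-4 + 1/3)))*c) + 6 = (c² + ((-1 + (⅓)²)/((⅓)*(-4 + ⅓)))*c) + 6 = (c² + (3*(-1 + ⅑)/(-11/3))*c) + 6 = (c² + (3*(-3/11)*(-8/9))*c) + 6 = (c² + 8*c/11) + 6 = 6 + c² + 8*c/11)
B(5)*7 = (6 + 5² + (8/11)*5)*7 = (6 + 25 + 40/11)*7 = (381/11)*7 = 2667/11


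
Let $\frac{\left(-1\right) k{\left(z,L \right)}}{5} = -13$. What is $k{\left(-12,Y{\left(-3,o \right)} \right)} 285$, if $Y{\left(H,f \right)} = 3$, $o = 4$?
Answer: $18525$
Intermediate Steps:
$k{\left(z,L \right)} = 65$ ($k{\left(z,L \right)} = \left(-5\right) \left(-13\right) = 65$)
$k{\left(-12,Y{\left(-3,o \right)} \right)} 285 = 65 \cdot 285 = 18525$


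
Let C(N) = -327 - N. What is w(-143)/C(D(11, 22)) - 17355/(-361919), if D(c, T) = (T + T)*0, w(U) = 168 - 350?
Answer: 71544343/118347513 ≈ 0.60453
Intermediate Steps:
w(U) = -182
D(c, T) = 0 (D(c, T) = (2*T)*0 = 0)
w(-143)/C(D(11, 22)) - 17355/(-361919) = -182/(-327 - 1*0) - 17355/(-361919) = -182/(-327 + 0) - 17355*(-1/361919) = -182/(-327) + 17355/361919 = -182*(-1/327) + 17355/361919 = 182/327 + 17355/361919 = 71544343/118347513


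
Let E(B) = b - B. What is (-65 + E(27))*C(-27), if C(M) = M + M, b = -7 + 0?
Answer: 5346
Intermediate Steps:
b = -7
C(M) = 2*M
E(B) = -7 - B
(-65 + E(27))*C(-27) = (-65 + (-7 - 1*27))*(2*(-27)) = (-65 + (-7 - 27))*(-54) = (-65 - 34)*(-54) = -99*(-54) = 5346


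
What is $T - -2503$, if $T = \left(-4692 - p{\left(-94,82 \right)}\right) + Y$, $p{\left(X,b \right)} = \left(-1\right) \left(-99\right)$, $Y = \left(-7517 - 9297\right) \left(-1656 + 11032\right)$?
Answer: $-157650352$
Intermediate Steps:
$Y = -157648064$ ($Y = \left(-16814\right) 9376 = -157648064$)
$p{\left(X,b \right)} = 99$
$T = -157652855$ ($T = \left(-4692 - 99\right) - 157648064 = -4791 - 157648064 = -157652855$)
$T - -2503 = -157652855 - -2503 = -157652855 + 2503 = -157650352$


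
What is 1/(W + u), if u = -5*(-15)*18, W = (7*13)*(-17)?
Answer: -1/197 ≈ -0.0050761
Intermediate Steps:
W = -1547 (W = 91*(-17) = -1547)
u = 1350 (u = 75*18 = 1350)
1/(W + u) = 1/(-1547 + 1350) = 1/(-197) = -1/197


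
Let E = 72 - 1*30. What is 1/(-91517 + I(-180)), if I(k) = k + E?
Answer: -1/91655 ≈ -1.0910e-5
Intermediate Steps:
E = 42 (E = 72 - 30 = 42)
I(k) = 42 + k (I(k) = k + 42 = 42 + k)
1/(-91517 + I(-180)) = 1/(-91517 + (42 - 180)) = 1/(-91517 - 138) = 1/(-91655) = -1/91655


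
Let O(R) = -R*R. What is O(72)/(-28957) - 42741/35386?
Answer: -1054210113/1024672402 ≈ -1.0288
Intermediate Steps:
O(R) = -R²
O(72)/(-28957) - 42741/35386 = -1*72²/(-28957) - 42741/35386 = -1*5184*(-1/28957) - 42741*1/35386 = -5184*(-1/28957) - 42741/35386 = 5184/28957 - 42741/35386 = -1054210113/1024672402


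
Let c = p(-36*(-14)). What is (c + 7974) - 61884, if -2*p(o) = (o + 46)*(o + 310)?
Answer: -277760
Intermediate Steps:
p(o) = -(46 + o)*(310 + o)/2 (p(o) = -(o + 46)*(o + 310)/2 = -(46 + o)*(310 + o)/2)
c = -223850 (c = -7130 - (-6408)*(-14) - (-36*(-14))**2/2 = -7130 - 178*504 - 1/2*504**2 = -7130 - 89712 - 1/2*254016 = -7130 - 89712 - 127008 = -223850)
(c + 7974) - 61884 = (-223850 + 7974) - 61884 = -215876 - 61884 = -277760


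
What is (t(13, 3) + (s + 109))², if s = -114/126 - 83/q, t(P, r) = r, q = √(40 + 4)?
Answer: 242525165/19404 - 193639*√11/231 ≈ 9718.5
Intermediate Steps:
q = 2*√11 (q = √44 = 2*√11 ≈ 6.6332)
s = -19/21 - 83*√11/22 (s = -114/126 - 83*√11/22 = -114*1/126 - 83*√11/22 = -19/21 - 83*√11/22 ≈ -13.417)
(t(13, 3) + (s + 109))² = (3 + ((-19/21 - 83*√11/22) + 109))² = (3 + (2270/21 - 83*√11/22))² = (2333/21 - 83*√11/22)²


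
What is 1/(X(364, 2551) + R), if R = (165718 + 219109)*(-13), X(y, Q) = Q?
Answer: -1/5000200 ≈ -1.9999e-7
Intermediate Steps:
R = -5002751 (R = 384827*(-13) = -5002751)
1/(X(364, 2551) + R) = 1/(2551 - 5002751) = 1/(-5000200) = -1/5000200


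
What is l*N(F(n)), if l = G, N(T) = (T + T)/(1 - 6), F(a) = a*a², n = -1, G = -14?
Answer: -28/5 ≈ -5.6000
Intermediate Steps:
F(a) = a³
N(T) = -2*T/5 (N(T) = (2*T)/(-5) = (2*T)*(-⅕) = -2*T/5)
l = -14
l*N(F(n)) = -(-28)*(-1)³/5 = -(-28)*(-1)/5 = -14*⅖ = -28/5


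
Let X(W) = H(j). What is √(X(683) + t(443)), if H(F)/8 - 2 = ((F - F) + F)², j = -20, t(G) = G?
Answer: √3659 ≈ 60.490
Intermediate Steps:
H(F) = 16 + 8*F² (H(F) = 16 + 8*((F - F) + F)² = 16 + 8*(0 + F)² = 16 + 8*F²)
X(W) = 3216 (X(W) = 16 + 8*(-20)² = 16 + 8*400 = 16 + 3200 = 3216)
√(X(683) + t(443)) = √(3216 + 443) = √3659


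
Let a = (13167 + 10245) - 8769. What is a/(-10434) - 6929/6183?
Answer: -54278285/21504474 ≈ -2.5240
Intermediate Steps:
a = 14643 (a = 23412 - 8769 = 14643)
a/(-10434) - 6929/6183 = 14643/(-10434) - 6929/6183 = 14643*(-1/10434) - 6929*1/6183 = -4881/3478 - 6929/6183 = -54278285/21504474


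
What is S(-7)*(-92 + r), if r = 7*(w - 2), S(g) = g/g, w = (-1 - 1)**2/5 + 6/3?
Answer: -432/5 ≈ -86.400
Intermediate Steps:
w = 14/5 (w = (-2)**2*(1/5) + 6*(1/3) = 4*(1/5) + 2 = 4/5 + 2 = 14/5 ≈ 2.8000)
S(g) = 1
r = 28/5 (r = 7*(14/5 - 2) = 7*(4/5) = 28/5 ≈ 5.6000)
S(-7)*(-92 + r) = 1*(-92 + 28/5) = 1*(-432/5) = -432/5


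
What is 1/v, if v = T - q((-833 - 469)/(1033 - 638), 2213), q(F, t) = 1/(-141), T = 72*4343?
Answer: 141/44090137 ≈ 3.1980e-6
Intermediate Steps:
T = 312696
q(F, t) = -1/141
v = 44090137/141 (v = 312696 - 1*(-1/141) = 312696 + 1/141 = 44090137/141 ≈ 3.1270e+5)
1/v = 1/(44090137/141) = 141/44090137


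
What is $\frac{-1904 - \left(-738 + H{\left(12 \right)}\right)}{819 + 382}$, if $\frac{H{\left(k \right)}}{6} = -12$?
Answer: $- \frac{1094}{1201} \approx -0.91091$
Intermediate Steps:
$H{\left(k \right)} = -72$ ($H{\left(k \right)} = 6 \left(-12\right) = -72$)
$\frac{-1904 - \left(-738 + H{\left(12 \right)}\right)}{819 + 382} = \frac{-1904 + \left(\left(1116 - 378\right) - -72\right)}{819 + 382} = \frac{-1904 + \left(\left(1116 - 378\right) + 72\right)}{1201} = \left(-1904 + \left(738 + 72\right)\right) \frac{1}{1201} = \left(-1904 + 810\right) \frac{1}{1201} = \left(-1094\right) \frac{1}{1201} = - \frac{1094}{1201}$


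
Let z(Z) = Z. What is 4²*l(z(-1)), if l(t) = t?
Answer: -16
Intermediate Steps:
4²*l(z(-1)) = 4²*(-1) = 16*(-1) = -16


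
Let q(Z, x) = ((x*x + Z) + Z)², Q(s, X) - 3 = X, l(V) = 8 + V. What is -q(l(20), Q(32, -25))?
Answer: -291600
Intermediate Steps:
Q(s, X) = 3 + X
q(Z, x) = (x² + 2*Z)² (q(Z, x) = ((x² + Z) + Z)² = ((Z + x²) + Z)² = (x² + 2*Z)²)
-q(l(20), Q(32, -25)) = -((3 - 25)² + 2*(8 + 20))² = -((-22)² + 2*28)² = -(484 + 56)² = -1*540² = -1*291600 = -291600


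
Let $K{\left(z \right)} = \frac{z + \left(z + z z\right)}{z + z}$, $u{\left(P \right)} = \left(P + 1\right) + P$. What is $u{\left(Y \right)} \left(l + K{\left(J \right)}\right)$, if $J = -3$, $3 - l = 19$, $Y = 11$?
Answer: $- \frac{759}{2} \approx -379.5$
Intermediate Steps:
$l = -16$ ($l = 3 - 19 = -16$)
$u{\left(P \right)} = 1 + 2 P$ ($u{\left(P \right)} = \left(1 + P\right) + P = 1 + 2 P$)
$K{\left(z \right)} = \frac{z^{2} + 2 z}{2 z}$ ($K{\left(z \right)} = \frac{z + \left(z + z^{2}\right)}{2 z} = \left(z^{2} + 2 z\right) \frac{1}{2 z} = \frac{z^{2} + 2 z}{2 z}$)
$u{\left(Y \right)} \left(l + K{\left(J \right)}\right) = \left(1 + 2 \cdot 11\right) \left(-16 + \left(1 + \frac{1}{2} \left(-3\right)\right)\right) = \left(1 + 22\right) \left(-16 + \left(1 - \frac{3}{2}\right)\right) = 23 \left(-16 - \frac{1}{2}\right) = 23 \left(- \frac{33}{2}\right) = - \frac{759}{2}$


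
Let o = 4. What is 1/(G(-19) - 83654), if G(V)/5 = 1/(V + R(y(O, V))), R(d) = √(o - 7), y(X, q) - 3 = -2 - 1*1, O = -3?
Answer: -30450151/2547284878909 + 5*I*√3/2547284878909 ≈ -1.1954e-5 + 3.3998e-12*I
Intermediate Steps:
y(X, q) = 0 (y(X, q) = 3 + (-2 - 1*1) = 3 + (-2 - 1) = 3 - 3 = 0)
R(d) = I*√3 (R(d) = √(4 - 7) = √(-3) = I*√3)
G(V) = 5/(V + I*√3)
1/(G(-19) - 83654) = 1/(5/(-19 + I*√3) - 83654) = 1/(-83654 + 5/(-19 + I*√3))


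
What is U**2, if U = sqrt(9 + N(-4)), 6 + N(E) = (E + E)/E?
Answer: 5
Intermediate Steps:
N(E) = -4 (N(E) = -6 + (E + E)/E = -6 + (2*E)/E = -6 + 2 = -4)
U = sqrt(5) (U = sqrt(9 - 4) = sqrt(5) ≈ 2.2361)
U**2 = (sqrt(5))**2 = 5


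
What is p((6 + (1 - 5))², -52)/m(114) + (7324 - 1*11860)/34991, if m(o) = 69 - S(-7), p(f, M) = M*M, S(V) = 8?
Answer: 94338968/2134451 ≈ 44.198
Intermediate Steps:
p(f, M) = M²
m(o) = 61 (m(o) = 69 - 1*8 = 69 - 8 = 61)
p((6 + (1 - 5))², -52)/m(114) + (7324 - 1*11860)/34991 = (-52)²/61 + (7324 - 1*11860)/34991 = 2704*(1/61) + (7324 - 11860)*(1/34991) = 2704/61 - 4536*1/34991 = 2704/61 - 4536/34991 = 94338968/2134451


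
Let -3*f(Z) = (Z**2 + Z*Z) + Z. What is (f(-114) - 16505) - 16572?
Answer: -41703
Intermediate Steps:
f(Z) = -2*Z**2/3 - Z/3 (f(Z) = -((Z**2 + Z*Z) + Z)/3 = -((Z**2 + Z**2) + Z)/3 = -(2*Z**2 + Z)/3 = -(Z + 2*Z**2)/3 = -2*Z**2/3 - Z/3)
(f(-114) - 16505) - 16572 = (-1/3*(-114)*(1 + 2*(-114)) - 16505) - 16572 = (-1/3*(-114)*(1 - 228) - 16505) - 16572 = (-1/3*(-114)*(-227) - 16505) - 16572 = (-8626 - 16505) - 16572 = -25131 - 16572 = -41703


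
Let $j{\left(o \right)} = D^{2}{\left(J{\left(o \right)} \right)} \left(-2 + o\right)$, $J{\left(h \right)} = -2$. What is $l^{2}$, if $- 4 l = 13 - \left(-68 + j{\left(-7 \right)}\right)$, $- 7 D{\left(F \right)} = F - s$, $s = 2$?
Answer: $\frac{16916769}{38416} \approx 440.36$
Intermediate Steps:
$D{\left(F \right)} = \frac{2}{7} - \frac{F}{7}$ ($D{\left(F \right)} = - \frac{F - 2}{7} = - \frac{-2 + F}{7} = \frac{2}{7} - \frac{F}{7}$)
$j{\left(o \right)} = - \frac{32}{49} + \frac{16 o}{49}$ ($j{\left(o \right)} = \left(\frac{2}{7} - - \frac{2}{7}\right)^{2} \left(-2 + o\right) = \left(\frac{2}{7} + \frac{2}{7}\right)^{2} \left(-2 + o\right) = \left(\frac{4}{7}\right)^{2} \left(-2 + o\right) = \frac{16 \left(-2 + o\right)}{49} = - \frac{32}{49} + \frac{16 o}{49}$)
$l = - \frac{4113}{196}$ ($l = - \frac{13 + \left(68 - \left(- \frac{32}{49} + \frac{16}{49} \left(-7\right)\right)\right)}{4} = - \frac{13 + \left(68 - \left(- \frac{32}{49} - \frac{16}{7}\right)\right)}{4} = - \frac{13 + \left(68 - - \frac{144}{49}\right)}{4} = - \frac{13 + \left(68 + \frac{144}{49}\right)}{4} = - \frac{13 + \frac{3476}{49}}{4} = \left(- \frac{1}{4}\right) \frac{4113}{49} = - \frac{4113}{196} \approx -20.985$)
$l^{2} = \left(- \frac{4113}{196}\right)^{2} = \frac{16916769}{38416}$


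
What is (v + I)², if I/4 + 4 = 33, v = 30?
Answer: 21316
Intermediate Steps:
I = 116 (I = -16 + 4*33 = -16 + 132 = 116)
(v + I)² = (30 + 116)² = 146² = 21316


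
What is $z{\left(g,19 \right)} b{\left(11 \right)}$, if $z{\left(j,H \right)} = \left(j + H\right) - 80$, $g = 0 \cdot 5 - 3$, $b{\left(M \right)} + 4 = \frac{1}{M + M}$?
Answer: $\frac{2784}{11} \approx 253.09$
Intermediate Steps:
$b{\left(M \right)} = -4 + \frac{1}{2 M}$ ($b{\left(M \right)} = -4 + \frac{1}{M + M} = -4 + \frac{1}{2 M}$)
$g = -3$ ($g = 0 - 3 = -3$)
$z{\left(j,H \right)} = -80 + H + j$ ($z{\left(j,H \right)} = \left(H + j\right) - 80 = -80 + H + j$)
$z{\left(g,19 \right)} b{\left(11 \right)} = \left(-80 + 19 - 3\right) \left(-4 + \frac{1}{2 \cdot 11}\right) = - 64 \left(-4 + \frac{1}{2} \cdot \frac{1}{11}\right) = - 64 \left(-4 + \frac{1}{22}\right) = \left(-64\right) \left(- \frac{87}{22}\right) = \frac{2784}{11}$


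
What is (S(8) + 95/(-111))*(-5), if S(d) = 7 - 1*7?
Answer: 475/111 ≈ 4.2793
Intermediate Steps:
S(d) = 0 (S(d) = 7 - 7 = 0)
(S(8) + 95/(-111))*(-5) = (0 + 95/(-111))*(-5) = (0 + 95*(-1/111))*(-5) = (0 - 95/111)*(-5) = -95/111*(-5) = 475/111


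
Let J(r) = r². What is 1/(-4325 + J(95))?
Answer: 1/4700 ≈ 0.00021277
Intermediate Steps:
1/(-4325 + J(95)) = 1/(-4325 + 95²) = 1/(-4325 + 9025) = 1/4700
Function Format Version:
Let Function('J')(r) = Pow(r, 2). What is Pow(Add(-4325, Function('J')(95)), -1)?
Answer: Rational(1, 4700) ≈ 0.00021277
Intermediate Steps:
Pow(Add(-4325, Function('J')(95)), -1) = Pow(Add(-4325, Pow(95, 2)), -1) = Pow(Add(-4325, 9025), -1) = Pow(4700, -1) = Rational(1, 4700)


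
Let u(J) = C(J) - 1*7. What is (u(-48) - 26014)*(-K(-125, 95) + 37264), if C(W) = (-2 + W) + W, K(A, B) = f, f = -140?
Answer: -976955076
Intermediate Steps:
K(A, B) = -140
C(W) = -2 + 2*W
u(J) = -9 + 2*J (u(J) = (-2 + 2*J) - 1*7 = (-2 + 2*J) - 7 = -9 + 2*J)
(u(-48) - 26014)*(-K(-125, 95) + 37264) = ((-9 + 2*(-48)) - 26014)*(-1*(-140) + 37264) = ((-9 - 96) - 26014)*(140 + 37264) = (-105 - 26014)*37404 = -26119*37404 = -976955076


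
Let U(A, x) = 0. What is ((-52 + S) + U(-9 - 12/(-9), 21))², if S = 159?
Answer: 11449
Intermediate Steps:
((-52 + S) + U(-9 - 12/(-9), 21))² = ((-52 + 159) + 0)² = (107 + 0)² = 107² = 11449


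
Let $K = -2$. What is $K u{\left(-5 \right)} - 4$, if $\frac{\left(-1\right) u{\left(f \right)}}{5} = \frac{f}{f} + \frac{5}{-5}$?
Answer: $-4$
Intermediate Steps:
$u{\left(f \right)} = 0$ ($u{\left(f \right)} = - 5 \left(\frac{f}{f} + \frac{5}{-5}\right) = - 5 \left(1 + 5 \left(- \frac{1}{5}\right)\right) = - 5 \left(1 - 1\right) = \left(-5\right) 0 = 0$)
$K u{\left(-5 \right)} - 4 = \left(-2\right) 0 - 4 = 0 - 4 = -4$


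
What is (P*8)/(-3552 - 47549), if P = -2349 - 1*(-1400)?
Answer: 7592/51101 ≈ 0.14857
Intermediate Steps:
P = -949 (P = -2349 + 1400 = -949)
(P*8)/(-3552 - 47549) = (-949*8)/(-3552 - 47549) = -7592/(-51101) = -7592*(-1/51101) = 7592/51101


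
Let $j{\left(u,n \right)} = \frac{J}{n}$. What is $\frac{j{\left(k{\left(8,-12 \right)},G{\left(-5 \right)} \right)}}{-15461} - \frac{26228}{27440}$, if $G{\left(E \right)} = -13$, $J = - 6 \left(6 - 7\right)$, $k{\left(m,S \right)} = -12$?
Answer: $- \frac{1317869941}{1378811980} \approx -0.9558$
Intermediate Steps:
$J = 6$ ($J = \left(-6\right) \left(-1\right) = 6$)
$j{\left(u,n \right)} = \frac{6}{n}$
$\frac{j{\left(k{\left(8,-12 \right)},G{\left(-5 \right)} \right)}}{-15461} - \frac{26228}{27440} = \frac{6 \frac{1}{-13}}{-15461} - \frac{26228}{27440} = 6 \left(- \frac{1}{13}\right) \left(- \frac{1}{15461}\right) - \frac{6557}{6860} = \left(- \frac{6}{13}\right) \left(- \frac{1}{15461}\right) - \frac{6557}{6860} = \frac{6}{200993} - \frac{6557}{6860} = - \frac{1317869941}{1378811980}$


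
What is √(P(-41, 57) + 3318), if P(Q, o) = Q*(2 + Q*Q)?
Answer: I*√65685 ≈ 256.29*I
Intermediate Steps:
P(Q, o) = Q*(2 + Q²)
√(P(-41, 57) + 3318) = √(-41*(2 + (-41)²) + 3318) = √(-41*(2 + 1681) + 3318) = √(-41*1683 + 3318) = √(-69003 + 3318) = √(-65685) = I*√65685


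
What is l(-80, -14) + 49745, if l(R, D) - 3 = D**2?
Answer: 49944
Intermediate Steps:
l(R, D) = 3 + D**2
l(-80, -14) + 49745 = (3 + (-14)**2) + 49745 = (3 + 196) + 49745 = 199 + 49745 = 49944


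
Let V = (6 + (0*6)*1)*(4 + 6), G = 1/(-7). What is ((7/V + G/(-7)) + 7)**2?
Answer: 440286289/8643600 ≈ 50.938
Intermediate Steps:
G = -1/7 ≈ -0.14286
V = 60 (V = (6 + 0*1)*10 = (6 + 0)*10 = 6*10 = 60)
((7/V + G/(-7)) + 7)**2 = ((7/60 - 1/7/(-7)) + 7)**2 = ((7*(1/60) - 1/7*(-1/7)) + 7)**2 = ((7/60 + 1/49) + 7)**2 = (403/2940 + 7)**2 = (20983/2940)**2 = 440286289/8643600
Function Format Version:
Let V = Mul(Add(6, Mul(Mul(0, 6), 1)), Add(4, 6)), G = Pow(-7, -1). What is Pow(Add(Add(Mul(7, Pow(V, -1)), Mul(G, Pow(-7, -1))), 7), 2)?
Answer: Rational(440286289, 8643600) ≈ 50.938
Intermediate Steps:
G = Rational(-1, 7) ≈ -0.14286
V = 60 (V = Mul(Add(6, Mul(0, 1)), 10) = Mul(Add(6, 0), 10) = Mul(6, 10) = 60)
Pow(Add(Add(Mul(7, Pow(V, -1)), Mul(G, Pow(-7, -1))), 7), 2) = Pow(Add(Add(Mul(7, Pow(60, -1)), Mul(Rational(-1, 7), Pow(-7, -1))), 7), 2) = Pow(Add(Add(Mul(7, Rational(1, 60)), Mul(Rational(-1, 7), Rational(-1, 7))), 7), 2) = Pow(Add(Add(Rational(7, 60), Rational(1, 49)), 7), 2) = Pow(Add(Rational(403, 2940), 7), 2) = Pow(Rational(20983, 2940), 2) = Rational(440286289, 8643600)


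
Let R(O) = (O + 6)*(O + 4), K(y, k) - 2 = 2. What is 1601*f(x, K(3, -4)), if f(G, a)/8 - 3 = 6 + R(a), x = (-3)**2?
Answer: 1139912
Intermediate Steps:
K(y, k) = 4 (K(y, k) = 2 + 2 = 4)
R(O) = (4 + O)*(6 + O) (R(O) = (6 + O)*(4 + O) = (4 + O)*(6 + O))
x = 9
f(G, a) = 264 + 8*a**2 + 80*a (f(G, a) = 24 + 8*(6 + (24 + a**2 + 10*a)) = 24 + 8*(30 + a**2 + 10*a) = 24 + (240 + 8*a**2 + 80*a) = 264 + 8*a**2 + 80*a)
1601*f(x, K(3, -4)) = 1601*(264 + 8*4**2 + 80*4) = 1601*(264 + 8*16 + 320) = 1601*(264 + 128 + 320) = 1601*712 = 1139912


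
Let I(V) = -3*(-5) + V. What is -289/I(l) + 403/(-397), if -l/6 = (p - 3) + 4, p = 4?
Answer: 108688/5955 ≈ 18.252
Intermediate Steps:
l = -30 (l = -6*((4 - 3) + 4) = -6*(1 + 4) = -6*5 = -30)
I(V) = 15 + V
-289/I(l) + 403/(-397) = -289/(15 - 30) + 403/(-397) = -289/(-15) + 403*(-1/397) = -289*(-1/15) - 403/397 = 289/15 - 403/397 = 108688/5955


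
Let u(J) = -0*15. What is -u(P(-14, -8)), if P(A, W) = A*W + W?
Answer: 0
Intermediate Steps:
P(A, W) = W + A*W
u(J) = 0 (u(J) = -2*0 = 0)
-u(P(-14, -8)) = -1*0 = 0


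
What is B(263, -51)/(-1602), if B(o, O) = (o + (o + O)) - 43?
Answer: -24/89 ≈ -0.26966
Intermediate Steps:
B(o, O) = -43 + O + 2*o (B(o, O) = (o + (O + o)) - 43 = (O + 2*o) - 43 = -43 + O + 2*o)
B(263, -51)/(-1602) = (-43 - 51 + 2*263)/(-1602) = (-43 - 51 + 526)*(-1/1602) = 432*(-1/1602) = -24/89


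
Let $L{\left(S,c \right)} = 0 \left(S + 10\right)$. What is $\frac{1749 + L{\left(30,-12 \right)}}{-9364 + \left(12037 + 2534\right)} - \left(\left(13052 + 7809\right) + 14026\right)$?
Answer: $- \frac{181654860}{5207} \approx -34887.0$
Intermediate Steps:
$L{\left(S,c \right)} = 0$ ($L{\left(S,c \right)} = 0 \left(10 + S\right) = 0$)
$\frac{1749 + L{\left(30,-12 \right)}}{-9364 + \left(12037 + 2534\right)} - \left(\left(13052 + 7809\right) + 14026\right) = \frac{1749 + 0}{-9364 + \left(12037 + 2534\right)} - \left(\left(13052 + 7809\right) + 14026\right) = \frac{1749}{-9364 + 14571} - \left(20861 + 14026\right) = \frac{1749}{5207} - 34887 = - \frac{181654860}{5207}$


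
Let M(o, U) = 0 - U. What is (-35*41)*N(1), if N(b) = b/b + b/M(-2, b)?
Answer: 0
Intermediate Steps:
M(o, U) = -U
N(b) = 0 (N(b) = b/b + b/((-b)) = 1 + b*(-1/b) = 1 - 1 = 0)
(-35*41)*N(1) = -35*41*0 = -1435*0 = 0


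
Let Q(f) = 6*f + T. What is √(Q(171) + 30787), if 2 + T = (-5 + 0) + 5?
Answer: √31811 ≈ 178.36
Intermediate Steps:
T = -2 (T = -2 + ((-5 + 0) + 5) = -2 + (-5 + 5) = -2 + 0 = -2)
Q(f) = -2 + 6*f (Q(f) = 6*f - 2 = -2 + 6*f)
√(Q(171) + 30787) = √((-2 + 6*171) + 30787) = √((-2 + 1026) + 30787) = √(1024 + 30787) = √31811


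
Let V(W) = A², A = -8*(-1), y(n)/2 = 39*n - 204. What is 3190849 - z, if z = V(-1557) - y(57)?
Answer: 3194823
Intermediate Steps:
y(n) = -408 + 78*n (y(n) = 2*(39*n - 204) = 2*(-204 + 39*n) = -408 + 78*n)
A = 8
V(W) = 64 (V(W) = 8² = 64)
z = -3974 (z = 64 - (-408 + 78*57) = 64 - (-408 + 4446) = 64 - 1*4038 = 64 - 4038 = -3974)
3190849 - z = 3190849 - 1*(-3974) = 3190849 + 3974 = 3194823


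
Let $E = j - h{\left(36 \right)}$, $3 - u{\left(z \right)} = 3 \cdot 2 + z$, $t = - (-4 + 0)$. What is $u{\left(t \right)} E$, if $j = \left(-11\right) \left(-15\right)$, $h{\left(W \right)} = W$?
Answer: $-903$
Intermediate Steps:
$j = 165$
$t = 4$ ($t = \left(-1\right) \left(-4\right) = 4$)
$u{\left(z \right)} = -3 - z$ ($u{\left(z \right)} = 3 - \left(3 \cdot 2 + z\right) = 3 - \left(6 + z\right) = -3 - z$)
$E = 129$ ($E = 165 - 36 = 129$)
$u{\left(t \right)} E = \left(-3 - 4\right) 129 = \left(-7\right) 129 = -903$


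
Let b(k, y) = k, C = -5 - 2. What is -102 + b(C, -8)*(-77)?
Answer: 437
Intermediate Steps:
C = -7
-102 + b(C, -8)*(-77) = -102 - 7*(-77) = -102 + 539 = 437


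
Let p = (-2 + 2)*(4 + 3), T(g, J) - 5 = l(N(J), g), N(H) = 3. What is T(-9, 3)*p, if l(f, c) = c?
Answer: 0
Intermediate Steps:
T(g, J) = 5 + g
p = 0 (p = 0*7 = 0)
T(-9, 3)*p = (5 - 9)*0 = -4*0 = 0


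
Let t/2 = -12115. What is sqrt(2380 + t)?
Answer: 5*I*sqrt(874) ≈ 147.82*I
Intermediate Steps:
t = -24230 (t = 2*(-12115) = -24230)
sqrt(2380 + t) = sqrt(2380 - 24230) = sqrt(-21850) = 5*I*sqrt(874)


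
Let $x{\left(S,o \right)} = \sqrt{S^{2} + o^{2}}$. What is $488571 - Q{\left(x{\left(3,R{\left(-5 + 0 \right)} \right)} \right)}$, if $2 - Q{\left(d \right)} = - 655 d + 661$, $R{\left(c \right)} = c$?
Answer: $489230 - 655 \sqrt{34} \approx 4.8541 \cdot 10^{5}$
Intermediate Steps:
$Q{\left(d \right)} = -659 + 655 d$ ($Q{\left(d \right)} = 2 - \left(- 655 d + 661\right) = 2 - \left(661 - 655 d\right) = 2 + \left(-661 + 655 d\right) = -659 + 655 d$)
$488571 - Q{\left(x{\left(3,R{\left(-5 + 0 \right)} \right)} \right)} = 488571 - \left(-659 + 655 \sqrt{3^{2} + \left(-5 + 0\right)^{2}}\right) = 488571 - \left(-659 + 655 \sqrt{9 + \left(-5\right)^{2}}\right) = 488571 - \left(-659 + 655 \sqrt{9 + 25}\right) = 488571 - \left(-659 + 655 \sqrt{34}\right) = 488571 + \left(659 - 655 \sqrt{34}\right) = 489230 - 655 \sqrt{34}$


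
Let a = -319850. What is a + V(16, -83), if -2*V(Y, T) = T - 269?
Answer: -319674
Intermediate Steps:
V(Y, T) = 269/2 - T/2 (V(Y, T) = -(T - 269)/2 = -(-269 + T)/2 = 269/2 - T/2)
a + V(16, -83) = -319850 + (269/2 - 1/2*(-83)) = -319850 + (269/2 + 83/2) = -319850 + 176 = -319674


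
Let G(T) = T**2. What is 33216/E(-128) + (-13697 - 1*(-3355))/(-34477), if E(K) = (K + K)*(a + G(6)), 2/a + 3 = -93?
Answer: -196862122/59541779 ≈ -3.3063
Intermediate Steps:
a = -1/48 (a = 2/(-3 - 93) = 2/(-96) = 2*(-1/96) = -1/48 ≈ -0.020833)
E(K) = 1727*K/24 (E(K) = (K + K)*(-1/48 + 6**2) = (2*K)*(-1/48 + 36) = (2*K)*(1727/48) = 1727*K/24)
33216/E(-128) + (-13697 - 1*(-3355))/(-34477) = 33216/(((1727/24)*(-128))) + (-13697 - 1*(-3355))/(-34477) = 33216/(-27632/3) + (-13697 + 3355)*(-1/34477) = 33216*(-3/27632) - 10342*(-1/34477) = -6228/1727 + 10342/34477 = -196862122/59541779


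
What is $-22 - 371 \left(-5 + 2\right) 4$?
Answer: $4430$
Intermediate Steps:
$-22 - 371 \left(-5 + 2\right) 4 = -22 - 371 \left(\left(-3\right) 4\right) = -22 - -4452 = -22 + 4452 = 4430$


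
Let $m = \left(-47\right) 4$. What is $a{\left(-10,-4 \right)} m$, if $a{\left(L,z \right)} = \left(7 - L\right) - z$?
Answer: $-3948$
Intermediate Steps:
$m = -188$
$a{\left(L,z \right)} = 7 - L - z$
$a{\left(-10,-4 \right)} m = \left(7 - -10 - -4\right) \left(-188\right) = \left(7 + 10 + 4\right) \left(-188\right) = 21 \left(-188\right) = -3948$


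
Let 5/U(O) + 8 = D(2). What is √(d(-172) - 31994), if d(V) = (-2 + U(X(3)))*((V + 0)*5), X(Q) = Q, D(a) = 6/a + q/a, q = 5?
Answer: I*√28554 ≈ 168.98*I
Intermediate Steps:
D(a) = 11/a (D(a) = 6/a + 5/a = 11/a)
U(O) = -2 (U(O) = 5/(-8 + 11/2) = 5/(-5/2) = 5*(-⅖) = -2)
d(V) = -20*V (d(V) = (-2 - 2)*((V + 0)*5) = -4*V*5 = -20*V)
√(d(-172) - 31994) = √(-20*(-172) - 31994) = √(3440 - 31994) = √(-28554) = I*√28554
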